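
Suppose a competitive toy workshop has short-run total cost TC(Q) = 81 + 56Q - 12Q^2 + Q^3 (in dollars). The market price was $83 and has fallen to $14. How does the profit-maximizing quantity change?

AVC = 56 - 12Q + Q^2, minimized at Q = 6 where min AVC = $20. MC = 56 - 24Q + 3Q^2.
With P = $83 above the shutdown price, P = MC gives Q = 9.
At P = $14 < min AVC = $20, price no longer covers variable cost at any output, so the firm shuts down: Q = 0.

Output falls from 9 to 0 (the firm shuts down)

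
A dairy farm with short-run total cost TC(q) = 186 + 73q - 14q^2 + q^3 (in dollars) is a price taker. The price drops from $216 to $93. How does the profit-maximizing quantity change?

MC = 73 - 28q + 3q^2; the shutdown threshold is min AVC = $24 (at q = 7).
At P = $216 ≥ min AVC, set P = MC on the rising branch: q = 13.
At P = $93 ≥ min AVC, set P = MC: q = 10. The firm stays open but cuts output.

Output falls from 13 to 10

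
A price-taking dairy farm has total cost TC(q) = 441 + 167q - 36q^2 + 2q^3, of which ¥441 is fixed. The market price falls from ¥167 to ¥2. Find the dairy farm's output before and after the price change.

Output falls from 12 to 0 (the firm shuts down)

AVC = 167 - 36q + 2q^2, minimized at q = 9 where min AVC = ¥5. MC = 167 - 72q + 6q^2.
At P = ¥167 ≥ min AVC, set P = MC on the rising branch: q = 12.
At P = ¥2 < min AVC = ¥5, price no longer covers variable cost at any output, so the firm shuts down: q = 0.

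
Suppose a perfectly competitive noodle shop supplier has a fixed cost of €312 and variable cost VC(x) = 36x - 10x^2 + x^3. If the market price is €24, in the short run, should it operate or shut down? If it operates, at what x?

Produce at x = 6

Strip out fixed cost: VC = 36x - 10x^2 + x^3. Then AVC = 36 - 10x + x^2 and MC = 36 - 20x + 3x^2.
AVC is minimized where dAVC/dx = -10 + 2x = 0, at x = 5; min AVC = 36 - 10·5 + 5^2 = €11.
Since P = €24 ≥ min AVC = €11, price covers variable cost and the firm should produce.
P = MC gives 12 - 20x + 3x^2 = 0, with roots 2/3 and 6. Take the larger (rising MC): x* = 6.
Check: AVC at x = 6 is €12 ≤ P, so revenue covers variable cost.
Profit = P·x − TC = 24·6 − 384 = -€240, a loss, but smaller than the €312 fixed cost the firm would lose by shutting down.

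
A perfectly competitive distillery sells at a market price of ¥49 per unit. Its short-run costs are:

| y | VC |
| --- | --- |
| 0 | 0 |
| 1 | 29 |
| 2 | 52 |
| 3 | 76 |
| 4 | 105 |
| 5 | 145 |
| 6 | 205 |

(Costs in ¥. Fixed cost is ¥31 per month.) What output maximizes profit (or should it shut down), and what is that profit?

Compute π = P·y − TC at each output: y=0: -31; y=1: -11; y=2: 15; y=3: 40; y=4: 60; y=5: 69; y=6: 58.
Profit is maximized at y = 5. AVC there is 145/5 = ¥29 ≤ P, so producing beats shutting down (which would give -¥31).

y = 5; profit = ¥69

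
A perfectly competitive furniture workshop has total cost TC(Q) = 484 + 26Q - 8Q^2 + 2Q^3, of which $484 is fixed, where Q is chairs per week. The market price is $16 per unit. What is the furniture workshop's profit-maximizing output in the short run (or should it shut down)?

Variable cost is VC = 26Q - 8Q^2 + 2Q^3, so AVC = VC/Q = 26 - 8Q + 2Q^2 and MC = dTC/dQ = 26 - 16Q + 6Q^2.
AVC hits its minimum where MC = AVC, at Q = 2, giving min AVC = 26 - 8·2 + 2·2^2 = $18.
Since P = $16 < min AVC = $18, price fails to cover variable cost at any output.
Best response: produce nothing and absorb the $484 fixed cost.

Shut down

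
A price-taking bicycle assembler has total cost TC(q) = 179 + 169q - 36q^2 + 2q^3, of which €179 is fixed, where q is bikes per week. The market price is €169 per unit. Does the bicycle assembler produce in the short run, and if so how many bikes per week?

Variable cost is VC = 169q - 36q^2 + 2q^3, so AVC = VC/q = 169 - 36q + 2q^2 and MC = dTC/dq = 169 - 72q + 6q^2.
AVC is minimized where dAVC/dq = -36 + 4q = 0, at q = 9; min AVC = 169 - 36·9 + 2·9^2 = €7.
Since P = €169 ≥ min AVC = €7, price covers variable cost and the firm should produce.
Solving P = MC: -72q + 6q^2 = 0 ⇒ q = 0 or 12. On the upward-sloping branch, q* = 12.
Check: AVC at q = 12 is €25 ≤ P, so revenue covers variable cost.
Profit = P·q − TC = 169·12 − 479 = €1549.

Produce at q = 12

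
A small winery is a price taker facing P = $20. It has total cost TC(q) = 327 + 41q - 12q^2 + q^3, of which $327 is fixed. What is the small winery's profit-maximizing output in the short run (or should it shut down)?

Strip out fixed cost: VC = 41q - 12q^2 + q^3. Then AVC = 41 - 12q + q^2 and MC = 41 - 24q + 3q^2.
The AVC parabola has its vertex at q = 12/2 = 6, where AVC = 41 - 12·6 + 6^2 = $5.
Since P = $20 ≥ min AVC = $5, price covers variable cost and the firm should produce.
Solving P = MC: 21 - 24q + 3q^2 = 0 ⇒ q = 1 or 7. On the upward-sloping branch, q* = 7.
Check: AVC at q = 7 is $6 ≤ P, so revenue covers variable cost.
Profit = P·q − TC = 20·7 − 369 = -$229, a loss, but smaller than the $327 fixed cost the firm would lose by shutting down.

Produce at q = 7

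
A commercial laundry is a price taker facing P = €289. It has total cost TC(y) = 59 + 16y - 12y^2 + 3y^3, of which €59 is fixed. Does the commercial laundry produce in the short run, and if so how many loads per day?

From TC, MC = TC'(y) = 16 - 24y + 9y^2 and AVC = VC/y = 16 - 12y + 3y^2.
AVC is minimized where dAVC/dy = -12 + 6y = 0, at y = 2; min AVC = 16 - 12·2 + 3·2^2 = €4.
Since P = €289 ≥ min AVC = €4, price covers variable cost and the firm should produce.
Set P = MC: 289 = 16 - 24y + 9y^2 → -273 - 24y + 9y^2 = 0. The roots are y = -13/3 and y = 7; the profit-maximizing output is on the rising part of MC, so y* = 7.
Check: AVC at y = 7 is €79 ≤ P, so revenue covers variable cost.
Profit = P·y − TC = 289·7 − 612 = €1411.

Produce at y = 7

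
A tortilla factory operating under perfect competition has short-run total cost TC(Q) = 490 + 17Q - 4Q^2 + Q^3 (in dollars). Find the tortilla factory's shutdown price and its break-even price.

AVC = 17 - 4Q + Q^2; minimized at Q = 2, giving min AVC = $13. That is the shutdown price.
ATC = 490/Q + 17 - 4Q + Q^2. Setting dATC/dQ = −490/Q^2 − 4 + 2Q = 0 gives Q = 7 (since 2·7^3 − 4·7^2 = 490).
min ATC = 490/7 + 17 − 4·7 + 7^2 = $108. That is the break-even price.
Between these two prices the firm operates at a loss; above $108 it earns a profit.

Shutdown price = $13; break-even price = $108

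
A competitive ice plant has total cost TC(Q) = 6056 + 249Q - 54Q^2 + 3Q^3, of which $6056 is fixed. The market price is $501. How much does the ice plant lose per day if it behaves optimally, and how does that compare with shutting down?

Profit = -$176 at Q = 14

AVC = 249 - 54Q + 3Q^2 has its minimum $6 at Q = 9; price $501 clears that bar, so the firm operates.
With MC = 249 - 108Q + 9Q^2, P = MC on the upward-sloping part at Q* = 14.
TR = 501·14 = 7014. TC = 6056 + 1134 = 7190. Profit = 7014 − 7190 = -$176.
That loss of $176 beats the $6056 the firm would lose by shutting down; producing recovers $5880 of fixed cost.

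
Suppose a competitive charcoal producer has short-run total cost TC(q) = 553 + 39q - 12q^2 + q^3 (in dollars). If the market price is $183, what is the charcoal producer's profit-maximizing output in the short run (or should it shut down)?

From TC, MC = TC'(q) = 39 - 24q + 3q^2 and AVC = VC/q = 39 - 12q + q^2.
AVC is minimized where dAVC/dq = -12 + 2q = 0, at q = 6; min AVC = 39 - 12·6 + 6^2 = $3.
Since P = $183 ≥ min AVC = $3, price covers variable cost and the firm should produce.
Set P = MC: 183 = 39 - 24q + 3q^2 → -144 - 24q + 3q^2 = 0. The roots are q = -4 and q = 12; the profit-maximizing output is on the rising part of MC, so q* = 12.
Check: AVC at q = 12 is $39 ≤ P, so revenue covers variable cost.
Profit = P·q − TC = 183·12 − 1021 = $1175.

Produce at q = 12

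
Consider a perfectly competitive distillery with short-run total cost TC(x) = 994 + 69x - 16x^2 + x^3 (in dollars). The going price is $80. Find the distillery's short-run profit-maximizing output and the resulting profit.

AVC = 69 - 16x + x^2 has its minimum $5 at x = 8; price $80 clears that bar, so the firm operates.
MC = 69 - 32x + 3x^2. Setting P = MC and taking the root on the rising branch gives x* = 11.
TR = 80·11 = 880. TC = 994 + 154 = 1148. Profit = 880 − 1148 = -$268.
By producing, the firm covers all variable cost plus $726 of fixed cost; shutting down would lose the full $994.

Profit = -$268 at x = 11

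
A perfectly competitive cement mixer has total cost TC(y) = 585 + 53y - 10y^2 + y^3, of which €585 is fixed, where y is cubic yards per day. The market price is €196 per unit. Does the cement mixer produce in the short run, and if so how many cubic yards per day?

Produce at y = 11

Strip out fixed cost: VC = 53y - 10y^2 + y^3. Then AVC = 53 - 10y + y^2 and MC = 53 - 20y + 3y^2.
The AVC parabola has its vertex at y = 10/2 = 5, where AVC = 53 - 10·5 + 5^2 = €28.
Since P = €196 ≥ min AVC = €28, price covers variable cost and the firm should produce.
Set P = MC: 196 = 53 - 20y + 3y^2 → -143 - 20y + 3y^2 = 0. The roots are y = -13/3 and y = 11; the profit-maximizing output is on the rising part of MC, so y* = 11.
Check: AVC at y = 11 is €64 ≤ P, so revenue covers variable cost.
Profit = P·y − TC = 196·11 − 1289 = €867.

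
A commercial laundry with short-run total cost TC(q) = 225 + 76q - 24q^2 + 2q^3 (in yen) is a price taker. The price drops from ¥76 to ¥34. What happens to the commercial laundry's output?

Output falls from 8 to 7

MC = 76 - 48q + 6q^2; the shutdown threshold is min AVC = ¥4 (at q = 6).
At P = ¥76 ≥ min AVC, set P = MC on the rising branch: q = 8.
At P = ¥34 ≥ min AVC, set P = MC: q = 7. The firm stays open but cuts output.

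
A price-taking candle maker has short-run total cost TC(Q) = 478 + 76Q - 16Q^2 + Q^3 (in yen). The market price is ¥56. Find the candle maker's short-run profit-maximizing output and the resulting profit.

AVC = 76 - 16Q + Q^2 has its minimum ¥12 at Q = 8; price ¥56 clears that bar, so the firm operates.
With MC = 76 - 32Q + 3Q^2, P = MC on the upward-sloping part at Q* = 10.
TR = 56·10 = 560. TC = 478 + 160 = 638. Profit = 560 − 638 = -¥78.
By producing, the firm covers all variable cost plus ¥400 of fixed cost; shutting down would lose the full ¥478.

Profit = -¥78 at Q = 10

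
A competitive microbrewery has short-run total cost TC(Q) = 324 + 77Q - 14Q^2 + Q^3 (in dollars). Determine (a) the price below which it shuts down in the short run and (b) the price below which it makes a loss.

AVC = 77 - 14Q + Q^2; minimized at Q = 7, giving min AVC = $28. That is the shutdown price.
ATC = 324/Q + 77 - 14Q + Q^2. Setting dATC/dQ = −324/Q^2 − 14 + 2Q = 0 gives Q = 9 (since 2·9^3 − 14·9^2 = 324).
min ATC = 324/9 + 77 − 14·9 + 9^2 = $68. That is the break-even price.
For $28 ≤ P < $68 the firm produces at a loss; below $28 it shuts down.

Shutdown price = $28; break-even price = $68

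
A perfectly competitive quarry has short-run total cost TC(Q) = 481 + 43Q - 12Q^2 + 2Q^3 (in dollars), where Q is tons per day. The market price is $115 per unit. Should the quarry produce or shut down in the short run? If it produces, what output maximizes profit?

Variable cost is VC = 43Q - 12Q^2 + 2Q^3, so AVC = VC/Q = 43 - 12Q + 2Q^2 and MC = dTC/dQ = 43 - 24Q + 6Q^2.
AVC hits its minimum where MC = AVC, at Q = 3, giving min AVC = 43 - 12·3 + 2·3^2 = $25.
Since P = $115 ≥ min AVC = $25, price covers variable cost and the firm should produce.
P = MC gives -72 - 24Q + 6Q^2 = 0, with roots -2 and 6. Take the larger (rising MC): Q* = 6.
Check: AVC at Q = 6 is $43 ≤ P, so revenue covers variable cost.
Profit = P·Q − TC = 115·6 − 739 = -$49, a loss, but smaller than the $481 fixed cost the firm would lose by shutting down.

Produce at Q = 6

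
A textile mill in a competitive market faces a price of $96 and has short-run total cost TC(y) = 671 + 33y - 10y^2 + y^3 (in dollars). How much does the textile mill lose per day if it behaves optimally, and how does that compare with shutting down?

Profit = -$23 at y = 9

AVC = 33 - 10y + y^2; min AVC = $8 at y = 5. Since P = $96 ≥ min AVC, the firm produces.
With MC = 33 - 20y + 3y^2, P = MC on the upward-sloping part at y* = 9.
TR = 96·9 = 864. TC = 671 + 216 = 887. Profit = 864 − 887 = -$23.
Shutting down would mean losing the fixed cost of $671, so operating at a loss of $23 is better by $648.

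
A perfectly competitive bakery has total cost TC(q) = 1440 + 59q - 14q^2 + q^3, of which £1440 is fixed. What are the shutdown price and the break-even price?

AVC = 59 - 14q + q^2; minimized at q = 7, giving min AVC = £10. That is the shutdown price.
ATC = 1440/q + 59 - 14q + q^2. Setting dATC/dq = −1440/q^2 − 14 + 2q = 0 gives q = 12 (since 2·12^3 − 14·12^2 = 1440).
min ATC = 1440/12 + 59 − 14·12 + 12^2 = £155. That is the break-even price.
For £10 ≤ P < £155 the firm produces at a loss; below £10 it shuts down.

Shutdown price = £10; break-even price = £155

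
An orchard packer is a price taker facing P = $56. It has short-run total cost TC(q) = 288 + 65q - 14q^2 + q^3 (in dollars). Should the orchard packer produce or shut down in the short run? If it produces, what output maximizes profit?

Strip out fixed cost: VC = 65q - 14q^2 + q^3. Then AVC = 65 - 14q + q^2 and MC = 65 - 28q + 3q^2.
AVC is minimized where dAVC/dq = -14 + 2q = 0, at q = 7; min AVC = 65 - 14·7 + 7^2 = $16.
Because $56 ≥ $16, revenue can cover variable cost; the firm operates.
P = MC gives 9 - 28q + 3q^2 = 0, with roots 1/3 and 9. Take the larger (rising MC): q* = 9.
Check: AVC at q = 9 is $20 ≤ P, so revenue covers variable cost.
Profit = P·q − TC = 56·9 − 468 = $36.

Produce at q = 9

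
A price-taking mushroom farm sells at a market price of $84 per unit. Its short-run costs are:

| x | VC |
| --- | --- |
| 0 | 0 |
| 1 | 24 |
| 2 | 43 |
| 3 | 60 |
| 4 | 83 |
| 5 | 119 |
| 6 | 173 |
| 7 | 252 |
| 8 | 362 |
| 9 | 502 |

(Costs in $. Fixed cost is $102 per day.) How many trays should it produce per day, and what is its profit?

Profit at each row (π = 84x − TC): x=0: -102; x=1: -42; x=2: 23; x=3: 90; x=4: 151; x=5: 199; x=6: 229; x=7: 234; x=8: 208; x=9: 152.
Profit is maximized at x = 7. AVC there is 252/7 = $36 ≤ P, so producing beats shutting down (which would give -$102).

x = 7; profit = $234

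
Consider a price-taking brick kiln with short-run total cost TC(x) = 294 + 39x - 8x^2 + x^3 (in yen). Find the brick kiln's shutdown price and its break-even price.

Shutdown price = ¥23; break-even price = ¥74

Shutdown price = min AVC. AVC = 39 - 8x + x^2, with vertex at x = 4 and minimum ¥23.
ATC = 294/x + 39 - 8x + x^2. Setting dATC/dx = −294/x^2 − 8 + 2x = 0 gives x = 7 (since 2·7^3 − 8·7^2 = 294).
min ATC = 294/7 + 39 − 8·7 + 7^2 = ¥74. That is the break-even price.
For ¥23 ≤ P < ¥74 the firm produces at a loss; below ¥23 it shuts down.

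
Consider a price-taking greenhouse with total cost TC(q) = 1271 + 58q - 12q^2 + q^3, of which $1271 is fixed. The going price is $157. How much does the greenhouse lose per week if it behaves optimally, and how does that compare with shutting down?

Profit = -$61 at q = 11

AVC = 58 - 12q + q^2 has its minimum $22 at q = 6; price $157 clears that bar, so the firm operates.
MC = 58 - 24q + 3q^2. Setting P = MC and taking the root on the rising branch gives q* = 11.
TR = 157·11 = 1727. TC = 1271 + 517 = 1788. Profit = 1727 − 1788 = -$61.
That loss of $61 beats the $1271 the firm would lose by shutting down; producing recovers $1210 of fixed cost.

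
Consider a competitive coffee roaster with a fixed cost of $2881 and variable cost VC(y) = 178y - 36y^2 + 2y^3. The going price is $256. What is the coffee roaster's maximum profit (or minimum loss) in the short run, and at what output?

AVC = 178 - 36y + 2y^2; min AVC = $16 at y = 9. Since P = $256 ≥ min AVC, the firm produces.
MC = 178 - 72y + 6y^2. Setting P = MC and taking the root on the rising branch gives y* = 13.
TR = 256·13 = 3328. TC = 2881 + 624 = 3505. Profit = 3328 − 3505 = -$177.
By producing, the firm covers all variable cost plus $2704 of fixed cost; shutting down would lose the full $2881.

Profit = -$177 at y = 13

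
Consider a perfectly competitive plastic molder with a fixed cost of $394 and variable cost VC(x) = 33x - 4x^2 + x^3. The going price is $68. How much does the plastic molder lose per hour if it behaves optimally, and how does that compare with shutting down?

Profit = -$244 at x = 5

AVC = 33 - 4x + x^2; min AVC = $29 at x = 2. Since P = $68 ≥ min AVC, the firm produces.
With MC = 33 - 8x + 3x^2, P = MC on the upward-sloping part at x* = 5.
TR = 68·5 = 340. TC = 394 + 190 = 584. Profit = 340 − 584 = -$244.
Shutting down would mean losing the fixed cost of $394, so operating at a loss of $244 is better by $150.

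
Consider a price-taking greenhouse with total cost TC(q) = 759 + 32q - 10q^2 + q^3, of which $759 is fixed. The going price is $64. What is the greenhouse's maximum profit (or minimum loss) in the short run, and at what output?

Profit = -$375 at q = 8

AVC = 32 - 10q + q^2; min AVC = $7 at q = 5. Since P = $64 ≥ min AVC, the firm produces.
MC = 32 - 20q + 3q^2. Setting P = MC and taking the root on the rising branch gives q* = 8.
TR = 64·8 = 512. TC = 759 + 128 = 887. Profit = 512 − 887 = -$375.
By producing, the firm covers all variable cost plus $384 of fixed cost; shutting down would lose the full $759.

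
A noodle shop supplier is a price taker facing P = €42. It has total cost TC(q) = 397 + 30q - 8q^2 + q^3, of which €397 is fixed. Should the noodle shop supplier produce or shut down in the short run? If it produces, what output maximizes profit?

Produce at q = 6

Variable cost is VC = 30q - 8q^2 + q^3, so AVC = VC/q = 30 - 8q + q^2 and MC = dTC/dq = 30 - 16q + 3q^2.
AVC hits its minimum where MC = AVC, at q = 4, giving min AVC = 30 - 8·4 + 4^2 = €14.
P = €42 exceeds min AVC = €14, so the firm stays open.
P = MC gives -12 - 16q + 3q^2 = 0, with roots -2/3 and 6. Take the larger (rising MC): q* = 6.
Check: AVC at q = 6 is €18 ≤ P, so revenue covers variable cost.
Profit = P·q − TC = 42·6 − 505 = -€253, a loss, but smaller than the €397 fixed cost the firm would lose by shutting down.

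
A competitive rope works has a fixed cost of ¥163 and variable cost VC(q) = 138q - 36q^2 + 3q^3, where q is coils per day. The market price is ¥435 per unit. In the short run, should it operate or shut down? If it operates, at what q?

Produce at q = 11

Strip out fixed cost: VC = 138q - 36q^2 + 3q^3. Then AVC = 138 - 36q + 3q^2 and MC = 138 - 72q + 9q^2.
AVC hits its minimum where MC = AVC, at q = 6, giving min AVC = 138 - 36·6 + 3·6^2 = ¥30.
Because ¥435 ≥ ¥30, revenue can cover variable cost; the firm operates.
P = MC gives -297 - 72q + 9q^2 = 0, with roots -3 and 11. Take the larger (rising MC): q* = 11.
Check: AVC at q = 11 is ¥105 ≤ P, so revenue covers variable cost.
Profit = P·q − TC = 435·11 − 1318 = ¥3467.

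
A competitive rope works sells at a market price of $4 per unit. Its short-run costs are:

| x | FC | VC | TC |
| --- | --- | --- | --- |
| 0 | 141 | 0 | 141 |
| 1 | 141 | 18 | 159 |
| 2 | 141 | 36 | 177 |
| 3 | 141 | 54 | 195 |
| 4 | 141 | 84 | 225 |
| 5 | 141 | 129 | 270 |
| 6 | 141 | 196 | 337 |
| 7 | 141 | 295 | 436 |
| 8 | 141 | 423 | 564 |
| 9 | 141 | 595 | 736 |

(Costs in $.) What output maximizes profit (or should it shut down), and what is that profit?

x = 0 (shut down); profit = -$141

Profit at each row (π = 4x − TC): x=0: -141; x=1: -155; x=2: -169; x=3: -183; x=4: -209; x=5: -250; x=6: -313; x=7: -408; x=8: -532; x=9: -700.
Profit is highest at x = 0. Equivalently, the lowest AVC in the table is 18/1 ≈ $18 at x = 1, and P = $4 falls below it — price never covers variable cost, so the firm shuts down and loses only its fixed cost.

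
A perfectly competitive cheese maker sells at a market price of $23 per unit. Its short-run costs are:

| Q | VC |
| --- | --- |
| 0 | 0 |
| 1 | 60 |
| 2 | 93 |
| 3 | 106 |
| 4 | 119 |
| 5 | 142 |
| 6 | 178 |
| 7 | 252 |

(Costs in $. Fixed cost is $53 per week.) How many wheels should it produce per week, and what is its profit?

Tabulate TR − TC: Q=0: -53; Q=1: -90; Q=2: -100; Q=3: -90; Q=4: -80; Q=5: -80; Q=6: -93; Q=7: -144.
Profit is highest at Q = 0. Equivalently, the lowest AVC in the table is 142/5 ≈ $28.40 at Q = 5, and P = $23 falls below it — price never covers variable cost, so the firm shuts down and loses only its fixed cost.

Q = 0 (shut down); profit = -$53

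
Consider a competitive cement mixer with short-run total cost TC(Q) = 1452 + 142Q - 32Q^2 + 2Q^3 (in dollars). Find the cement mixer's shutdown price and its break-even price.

AVC = 142 - 32Q + 2Q^2; minimized at Q = 8, giving min AVC = $14. That is the shutdown price.
ATC = 1452/Q + 142 - 32Q + 2Q^2. Setting dATC/dQ = −1452/Q^2 − 32 + 4Q = 0 gives Q = 11 (since 4·11^3 − 32·11^2 = 1452).
min ATC = 1452/11 + 142 − 32·11 + 2·11^2 = $164. That is the break-even price.
Between these two prices the firm operates at a loss; above $164 it earns a profit.

Shutdown price = $14; break-even price = $164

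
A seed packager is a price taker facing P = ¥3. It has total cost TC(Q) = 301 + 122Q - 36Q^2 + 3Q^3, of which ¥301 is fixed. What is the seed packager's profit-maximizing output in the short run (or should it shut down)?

Variable cost is VC = 122Q - 36Q^2 + 3Q^3, so AVC = VC/Q = 122 - 36Q + 3Q^2 and MC = dTC/dQ = 122 - 72Q + 9Q^2.
AVC hits its minimum where MC = AVC, at Q = 6, giving min AVC = 122 - 36·6 + 3·6^2 = ¥14.
With P < min AVC (¥3 < ¥14), every unit sold adds to the loss.
The firm minimizes its loss by shutting down and losing only its fixed cost of ¥301.

Shut down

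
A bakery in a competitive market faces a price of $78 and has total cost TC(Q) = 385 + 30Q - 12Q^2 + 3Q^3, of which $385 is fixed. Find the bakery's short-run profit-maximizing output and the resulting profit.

Profit = -$193 at Q = 4

AVC = 30 - 12Q + 3Q^2 has its minimum $18 at Q = 2; price $78 clears that bar, so the firm operates.
MC = 30 - 24Q + 9Q^2. Setting P = MC and taking the root on the rising branch gives Q* = 4.
TR = 78·4 = 312. TC = 385 + 120 = 505. Profit = 312 − 505 = -$193.
By producing, the firm covers all variable cost plus $192 of fixed cost; shutting down would lose the full $385.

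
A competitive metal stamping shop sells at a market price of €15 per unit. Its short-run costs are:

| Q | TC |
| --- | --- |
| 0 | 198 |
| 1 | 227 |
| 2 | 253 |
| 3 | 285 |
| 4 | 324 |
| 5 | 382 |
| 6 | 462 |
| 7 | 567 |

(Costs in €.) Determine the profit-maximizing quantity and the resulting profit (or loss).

Compute π = P·Q − TC at each output: Q=0: -198; Q=1: -212; Q=2: -223; Q=3: -240; Q=4: -264; Q=5: -307; Q=6: -372; Q=7: -462.
Profit is highest at Q = 0. Equivalently, the lowest AVC in the table is 55/2 ≈ €27.50 at Q = 2, and P = €15 falls below it — price never covers variable cost, so the firm shuts down and loses only its fixed cost.

Q = 0 (shut down); profit = -€198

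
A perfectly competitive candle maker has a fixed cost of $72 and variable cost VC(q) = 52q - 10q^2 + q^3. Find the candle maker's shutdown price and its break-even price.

Shutdown price = min AVC. AVC = 52 - 10q + q^2, with vertex at q = 5 and minimum $27.
ATC = 72/q + 52 - 10q + q^2. Setting dATC/dq = −72/q^2 − 10 + 2q = 0 gives q = 6 (since 2·6^3 − 10·6^2 = 72).
min ATC = 72/6 + 52 − 10·6 + 6^2 = $40. That is the break-even price.
For $27 ≤ P < $40 the firm produces at a loss; below $27 it shuts down.

Shutdown price = $27; break-even price = $40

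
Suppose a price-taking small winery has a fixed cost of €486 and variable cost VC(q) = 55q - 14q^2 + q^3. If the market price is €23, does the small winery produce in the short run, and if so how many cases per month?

Produce at q = 8

Strip out fixed cost: VC = 55q - 14q^2 + q^3. Then AVC = 55 - 14q + q^2 and MC = 55 - 28q + 3q^2.
AVC is minimized where dAVC/dq = -14 + 2q = 0, at q = 7; min AVC = 55 - 14·7 + 7^2 = €6.
Because €23 ≥ €6, revenue can cover variable cost; the firm operates.
Solving P = MC: 32 - 28q + 3q^2 = 0 ⇒ q = 4/3 or 8. On the upward-sloping branch, q* = 8.
Check: AVC at q = 8 is €7 ≤ P, so revenue covers variable cost.
Profit = P·q − TC = 23·8 − 542 = -€358, a loss, but smaller than the €486 fixed cost the firm would lose by shutting down.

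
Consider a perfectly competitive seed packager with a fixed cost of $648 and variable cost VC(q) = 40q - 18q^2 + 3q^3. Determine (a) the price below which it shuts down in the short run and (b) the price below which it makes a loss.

Shutdown price = min AVC. AVC = 40 - 18q + 3q^2, with vertex at q = 3 and minimum $13.
ATC = 648/q + 40 - 18q + 3q^2. Setting dATC/dq = −648/q^2 − 18 + 6q = 0 gives q = 6 (since 6·6^3 − 18·6^2 = 648).
min ATC = 648/6 + 40 − 18·6 + 3·6^2 = $148. That is the break-even price.
For $13 ≤ P < $148 the firm produces at a loss; below $13 it shuts down.

Shutdown price = $13; break-even price = $148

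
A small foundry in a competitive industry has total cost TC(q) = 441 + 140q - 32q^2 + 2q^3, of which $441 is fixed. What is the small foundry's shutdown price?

$12 per unit

The shutdown price is the minimum of AVC. VC = 140q - 32q^2 + 2q^3, so AVC = 140 - 32q + 2q^2.
At the minimum of AVC, MC = AVC. MC = 140 - 64q + 6q^2; setting MC = AVC gives 4q^2 - 32q = 0, so q = 8. min AVC = 12.
So the shutdown price is $12.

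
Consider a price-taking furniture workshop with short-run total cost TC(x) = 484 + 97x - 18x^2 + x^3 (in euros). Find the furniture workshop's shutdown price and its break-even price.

AVC = 97 - 18x + x^2; minimized at x = 9, giving min AVC = €16. That is the shutdown price.
ATC = 484/x + 97 - 18x + x^2. Setting dATC/dx = −484/x^2 − 18 + 2x = 0 gives x = 11 (since 2·11^3 − 18·11^2 = 484).
min ATC = 484/11 + 97 − 18·11 + 11^2 = €64. That is the break-even price.
Between these two prices the firm operates at a loss; above €64 it earns a profit.

Shutdown price = €16; break-even price = €64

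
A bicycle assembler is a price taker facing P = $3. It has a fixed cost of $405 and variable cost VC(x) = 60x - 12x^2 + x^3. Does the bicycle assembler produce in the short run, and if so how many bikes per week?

Variable cost is VC = 60x - 12x^2 + x^3, so AVC = VC/x = 60 - 12x + x^2 and MC = dTC/dx = 60 - 24x + 3x^2.
AVC is minimized where dAVC/dx = -12 + 2x = 0, at x = 6; min AVC = 60 - 12·6 + 6^2 = $24.
With P < min AVC ($3 < $24), every unit sold adds to the loss.
The firm minimizes its loss by shutting down and losing only its fixed cost of $405.

Shut down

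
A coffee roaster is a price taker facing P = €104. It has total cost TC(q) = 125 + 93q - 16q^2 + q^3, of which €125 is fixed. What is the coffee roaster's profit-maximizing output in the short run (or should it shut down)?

From TC, MC = TC'(q) = 93 - 32q + 3q^2 and AVC = VC/q = 93 - 16q + q^2.
The AVC parabola has its vertex at q = 16/2 = 8, where AVC = 93 - 16·8 + 8^2 = €29.
P = €104 exceeds min AVC = €29, so the firm stays open.
Solving P = MC: -11 - 32q + 3q^2 = 0 ⇒ q = -1/3 or 11. On the upward-sloping branch, q* = 11.
Check: AVC at q = 11 is €38 ≤ P, so revenue covers variable cost.
Profit = P·q − TC = 104·11 − 543 = €601.

Produce at q = 11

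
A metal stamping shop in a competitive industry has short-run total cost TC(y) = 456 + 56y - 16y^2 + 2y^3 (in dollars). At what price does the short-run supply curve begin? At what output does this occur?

$24 per unit, at y = 4

The firm shuts down when price falls below the minimum of average variable cost. AVC = VC/y = 56 - 16y + 2y^2.
At the minimum of AVC, MC = AVC. MC = 56 - 32y + 6y^2; setting MC = AVC gives 4y^2 - 16y = 0, so y = 4. min AVC = 24.
For P < $24 the firm produces nothing.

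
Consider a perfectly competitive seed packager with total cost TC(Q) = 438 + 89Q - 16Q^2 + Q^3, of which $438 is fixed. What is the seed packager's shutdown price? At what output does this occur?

The shutdown price is the minimum of AVC. VC = 89Q - 16Q^2 + Q^3, so AVC = 89 - 16Q + Q^2.
At the minimum of AVC, MC = AVC. MC = 89 - 32Q + 3Q^2; setting MC = AVC gives 2Q^2 - 16Q = 0, so Q = 8. min AVC = 25.
So the shutdown price is $25.

$25 per unit, at Q = 8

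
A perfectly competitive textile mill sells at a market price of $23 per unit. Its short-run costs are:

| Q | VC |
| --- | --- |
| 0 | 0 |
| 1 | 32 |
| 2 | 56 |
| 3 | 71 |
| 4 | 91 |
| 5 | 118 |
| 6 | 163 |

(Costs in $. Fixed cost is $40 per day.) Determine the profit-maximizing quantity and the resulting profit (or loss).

Q = 4; profit = -$39

Tabulate TR − TC: Q=0: -40; Q=1: -49; Q=2: -50; Q=3: -42; Q=4: -39; Q=5: -43; Q=6: -65.
Profit is maximized at Q = 4. AVC there is 91/4 = $22.75 ≤ P, so producing beats shutting down (which would give -$40).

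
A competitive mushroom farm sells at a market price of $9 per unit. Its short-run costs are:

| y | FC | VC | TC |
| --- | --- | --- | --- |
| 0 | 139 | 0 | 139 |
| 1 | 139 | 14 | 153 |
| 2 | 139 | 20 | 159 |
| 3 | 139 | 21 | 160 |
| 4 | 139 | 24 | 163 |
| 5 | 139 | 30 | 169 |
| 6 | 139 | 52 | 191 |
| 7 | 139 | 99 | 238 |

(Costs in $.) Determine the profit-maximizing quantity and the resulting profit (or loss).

y = 5; profit = -$124

Profit at each row (π = 9y − TC): y=0: -139; y=1: -144; y=2: -141; y=3: -133; y=4: -127; y=5: -124; y=6: -137; y=7: -175.
Profit is maximized at y = 5. AVC there is 30/5 = $6 ≤ P, so producing beats shutting down (which would give -$139).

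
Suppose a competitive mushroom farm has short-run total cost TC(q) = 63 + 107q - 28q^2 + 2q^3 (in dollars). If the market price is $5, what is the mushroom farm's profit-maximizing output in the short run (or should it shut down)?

Shut down

Variable cost is VC = 107q - 28q^2 + 2q^3, so AVC = VC/q = 107 - 28q + 2q^2 and MC = dTC/dq = 107 - 56q + 6q^2.
The AVC parabola has its vertex at q = 28/4 = 7, where AVC = 107 - 28·7 + 2·7^2 = $9.
With P < min AVC ($5 < $9), every unit sold adds to the loss.
Best response: produce nothing and absorb the $63 fixed cost.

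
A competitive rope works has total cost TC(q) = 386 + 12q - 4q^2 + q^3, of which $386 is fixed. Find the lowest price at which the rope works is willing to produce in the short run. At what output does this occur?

$8 per unit, at q = 2

The shutdown price is the minimum of AVC. VC = 12q - 4q^2 + q^3, so AVC = 12 - 4q + q^2.
At the minimum of AVC, MC = AVC. MC = 12 - 8q + 3q^2; setting MC = AVC gives 2q^2 - 4q = 0, so q = 2. min AVC = 8.
For P < $8 the firm produces nothing.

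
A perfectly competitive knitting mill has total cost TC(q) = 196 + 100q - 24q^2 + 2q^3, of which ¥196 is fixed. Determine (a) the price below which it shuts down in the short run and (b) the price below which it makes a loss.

Shutdown price = ¥28; break-even price = ¥58

AVC = 100 - 24q + 2q^2; minimized at q = 6, giving min AVC = ¥28. That is the shutdown price.
ATC = 196/q + 100 - 24q + 2q^2. Setting dATC/dq = −196/q^2 − 24 + 4q = 0 gives q = 7 (since 4·7^3 − 24·7^2 = 196).
min ATC = 196/7 + 100 − 24·7 + 2·7^2 = ¥58. That is the break-even price.
For ¥28 ≤ P < ¥58 the firm produces at a loss; below ¥28 it shuts down.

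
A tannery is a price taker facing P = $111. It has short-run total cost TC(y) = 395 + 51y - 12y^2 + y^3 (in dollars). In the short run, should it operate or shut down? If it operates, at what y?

From TC, MC = TC'(y) = 51 - 24y + 3y^2 and AVC = VC/y = 51 - 12y + y^2.
The AVC parabola has its vertex at y = 12/2 = 6, where AVC = 51 - 12·6 + 6^2 = $15.
Because $111 ≥ $15, revenue can cover variable cost; the firm operates.
Set P = MC: 111 = 51 - 24y + 3y^2 → -60 - 24y + 3y^2 = 0. The roots are y = -2 and y = 10; the profit-maximizing output is on the rising part of MC, so y* = 10.
Check: AVC at y = 10 is $31 ≤ P, so revenue covers variable cost.
Profit = P·y − TC = 111·10 − 705 = $405.

Produce at y = 10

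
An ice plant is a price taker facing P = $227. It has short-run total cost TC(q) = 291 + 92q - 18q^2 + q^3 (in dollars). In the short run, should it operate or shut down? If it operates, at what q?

Strip out fixed cost: VC = 92q - 18q^2 + q^3. Then AVC = 92 - 18q + q^2 and MC = 92 - 36q + 3q^2.
The AVC parabola has its vertex at q = 18/2 = 9, where AVC = 92 - 18·9 + 9^2 = $11.
Because $227 ≥ $11, revenue can cover variable cost; the firm operates.
Solving P = MC: -135 - 36q + 3q^2 = 0 ⇒ q = -3 or 15. On the upward-sloping branch, q* = 15.
Check: AVC at q = 15 is $47 ≤ P, so revenue covers variable cost.
Profit = P·q − TC = 227·15 − 996 = $2409.

Produce at q = 15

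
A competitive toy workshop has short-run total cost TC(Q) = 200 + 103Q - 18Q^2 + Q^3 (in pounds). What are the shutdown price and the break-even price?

AVC = 103 - 18Q + Q^2; minimized at Q = 9, giving min AVC = £22. That is the shutdown price.
ATC = 200/Q + 103 - 18Q + Q^2. Setting dATC/dQ = −200/Q^2 − 18 + 2Q = 0 gives Q = 10 (since 2·10^3 − 18·10^2 = 200).
min ATC = 200/10 + 103 − 18·10 + 10^2 = £43. That is the break-even price.
For £22 ≤ P < £43 the firm produces at a loss; below £22 it shuts down.

Shutdown price = £22; break-even price = £43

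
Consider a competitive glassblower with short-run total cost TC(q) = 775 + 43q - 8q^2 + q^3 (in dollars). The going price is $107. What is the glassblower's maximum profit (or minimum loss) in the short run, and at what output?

AVC = 43 - 8q + q^2; min AVC = $27 at q = 4. Since P = $107 ≥ min AVC, the firm produces.
With MC = 43 - 16q + 3q^2, P = MC on the upward-sloping part at q* = 8.
TR = 107·8 = 856. TC = 775 + 344 = 1119. Profit = 856 − 1119 = -$263.
Shutting down would mean losing the fixed cost of $775, so operating at a loss of $263 is better by $512.

Profit = -$263 at q = 8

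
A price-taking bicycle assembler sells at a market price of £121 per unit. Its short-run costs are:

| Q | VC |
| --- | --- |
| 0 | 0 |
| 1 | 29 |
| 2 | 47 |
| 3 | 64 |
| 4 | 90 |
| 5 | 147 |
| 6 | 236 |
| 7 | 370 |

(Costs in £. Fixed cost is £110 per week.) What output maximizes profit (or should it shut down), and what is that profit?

Q = 6; profit = £380

Tabulate TR − TC: Q=0: -110; Q=1: -18; Q=2: 85; Q=3: 189; Q=4: 284; Q=5: 348; Q=6: 380; Q=7: 367.
Profit is maximized at Q = 6. AVC there is 236/6 = £39.33 ≤ P, so producing beats shutting down (which would give -£110).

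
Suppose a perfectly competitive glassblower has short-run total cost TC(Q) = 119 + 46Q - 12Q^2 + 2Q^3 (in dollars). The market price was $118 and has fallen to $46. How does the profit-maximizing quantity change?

AVC = 46 - 12Q + 2Q^2, minimized at Q = 3 where min AVC = $28. MC = 46 - 24Q + 6Q^2.
At P = $118 ≥ min AVC, set P = MC on the rising branch: Q = 6.
At P = $46 ≥ min AVC, set P = MC: Q = 4. The firm stays open but cuts output.

Output falls from 6 to 4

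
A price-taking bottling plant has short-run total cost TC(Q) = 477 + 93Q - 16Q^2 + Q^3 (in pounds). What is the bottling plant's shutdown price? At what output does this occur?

£29 per unit, at Q = 8

The shutdown price is the minimum of AVC. VC = 93Q - 16Q^2 + Q^3, so AVC = 93 - 16Q + Q^2.
dAVC/dQ = -16 + 2Q = 0 gives Q = 8. min AVC = 93 - 16·8 + 8^2 = 29.
For P < £29 the firm produces nothing.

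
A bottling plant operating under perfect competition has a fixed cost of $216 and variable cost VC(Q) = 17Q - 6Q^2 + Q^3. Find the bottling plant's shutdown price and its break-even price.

Shutdown price = $8; break-even price = $53

Shutdown price = min AVC. AVC = 17 - 6Q + Q^2, with vertex at Q = 3 and minimum $8.
ATC = 216/Q + 17 - 6Q + Q^2. Setting dATC/dQ = −216/Q^2 − 6 + 2Q = 0 gives Q = 6 (since 2·6^3 − 6·6^2 = 216).
min ATC = 216/6 + 17 − 6·6 + 6^2 = $53. That is the break-even price.
Between these two prices the firm operates at a loss; above $53 it earns a profit.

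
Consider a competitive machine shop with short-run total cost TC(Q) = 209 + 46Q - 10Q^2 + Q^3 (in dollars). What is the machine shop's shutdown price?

The shutdown price is the minimum of AVC. VC = 46Q - 10Q^2 + Q^3, so AVC = 46 - 10Q + Q^2.
dAVC/dQ = -10 + 2Q = 0 gives Q = 5. min AVC = 46 - 10·5 + 5^2 = 21.
For P < $21 the firm produces nothing.

$21 per unit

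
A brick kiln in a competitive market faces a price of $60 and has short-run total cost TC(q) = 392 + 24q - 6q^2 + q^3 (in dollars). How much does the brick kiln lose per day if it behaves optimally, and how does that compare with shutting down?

Profit = -$176 at q = 6

AVC = 24 - 6q + q^2; min AVC = $15 at q = 3. Since P = $60 ≥ min AVC, the firm produces.
MC = 24 - 12q + 3q^2. Setting P = MC and taking the root on the rising branch gives q* = 6.
TR = 60·6 = 360. TC = 392 + 144 = 536. Profit = 360 − 536 = -$176.
That loss of $176 beats the $392 the firm would lose by shutting down; producing recovers $216 of fixed cost.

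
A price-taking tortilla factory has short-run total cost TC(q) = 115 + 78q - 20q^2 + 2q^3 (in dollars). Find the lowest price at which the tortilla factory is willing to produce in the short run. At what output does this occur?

$28 per unit, at q = 5

The firm shuts down when price falls below the minimum of average variable cost. AVC = VC/q = 78 - 20q + 2q^2.
dAVC/dq = -20 + 4q = 0 gives q = 5. min AVC = 78 - 20·5 + 2·5^2 = 28.
So the shutdown price is $28.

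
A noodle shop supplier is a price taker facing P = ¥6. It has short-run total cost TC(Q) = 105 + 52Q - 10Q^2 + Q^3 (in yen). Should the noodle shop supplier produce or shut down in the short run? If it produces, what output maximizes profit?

Variable cost is VC = 52Q - 10Q^2 + Q^3, so AVC = VC/Q = 52 - 10Q + Q^2 and MC = dTC/dQ = 52 - 20Q + 3Q^2.
AVC is minimized where dAVC/dQ = -10 + 2Q = 0, at Q = 5; min AVC = 52 - 10·5 + 5^2 = ¥27.
Since P = ¥6 < min AVC = ¥27, price fails to cover variable cost at any output.
Best response: produce nothing and absorb the ¥105 fixed cost.

Shut down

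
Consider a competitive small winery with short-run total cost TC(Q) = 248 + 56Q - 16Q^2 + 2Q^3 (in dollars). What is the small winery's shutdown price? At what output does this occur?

The shutdown price is the minimum of AVC. VC = 56Q - 16Q^2 + 2Q^3, so AVC = 56 - 16Q + 2Q^2.
At the minimum of AVC, MC = AVC. MC = 56 - 32Q + 6Q^2; setting MC = AVC gives 4Q^2 - 16Q = 0, so Q = 4. min AVC = 24.
The firm shuts down for any P below $24.

$24 per unit, at Q = 4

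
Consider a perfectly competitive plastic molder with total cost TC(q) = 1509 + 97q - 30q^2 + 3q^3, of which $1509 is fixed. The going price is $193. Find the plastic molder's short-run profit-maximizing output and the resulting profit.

AVC = 97 - 30q + 3q^2; min AVC = $22 at q = 5. Since P = $193 ≥ min AVC, the firm produces.
MC = 97 - 60q + 9q^2. Setting P = MC and taking the root on the rising branch gives q* = 8.
TR = 193·8 = 1544. TC = 1509 + 392 = 1901. Profit = 1544 − 1901 = -$357.
Shutting down would mean losing the fixed cost of $1509, so operating at a loss of $357 is better by $1152.

Profit = -$357 at q = 8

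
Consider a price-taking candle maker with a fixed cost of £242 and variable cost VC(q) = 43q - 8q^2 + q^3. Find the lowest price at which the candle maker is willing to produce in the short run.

£27 per unit

Short-run supply begins at min AVC. From VC = 43q - 8q^2 + q^3, AVC = 43 - 8q + q^2.
dAVC/dq = -8 + 2q = 0 gives q = 4. min AVC = 43 - 8·4 + 4^2 = 27.
The firm shuts down for any P below £27.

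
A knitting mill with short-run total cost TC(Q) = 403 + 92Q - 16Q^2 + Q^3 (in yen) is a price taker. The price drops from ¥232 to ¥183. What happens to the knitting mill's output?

AVC = 92 - 16Q + Q^2, minimized at Q = 8 where min AVC = ¥28. MC = 92 - 32Q + 3Q^2.
With P = ¥232 above the shutdown price, P = MC gives Q = 14.
At P = ¥183 ≥ min AVC, set P = MC: Q = 13. The firm stays open but cuts output.

Output falls from 14 to 13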